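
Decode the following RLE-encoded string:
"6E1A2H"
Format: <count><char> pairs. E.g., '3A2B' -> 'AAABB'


Expanding each <count><char> pair:
  6E -> 'EEEEEE'
  1A -> 'A'
  2H -> 'HH'

Decoded = EEEEEEAHH


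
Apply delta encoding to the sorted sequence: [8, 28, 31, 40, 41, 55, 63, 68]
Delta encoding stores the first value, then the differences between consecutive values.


First value: 8
Deltas:
  28 - 8 = 20
  31 - 28 = 3
  40 - 31 = 9
  41 - 40 = 1
  55 - 41 = 14
  63 - 55 = 8
  68 - 63 = 5


Delta encoded: [8, 20, 3, 9, 1, 14, 8, 5]


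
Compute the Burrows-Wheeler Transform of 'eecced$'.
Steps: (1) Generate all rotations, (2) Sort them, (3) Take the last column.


Rotations (sorted):
  0: $eecced -> last char: d
  1: cced$ee -> last char: e
  2: ced$eec -> last char: c
  3: d$eecce -> last char: e
  4: ecced$e -> last char: e
  5: ed$eecc -> last char: c
  6: eecced$ -> last char: $


BWT = deceec$


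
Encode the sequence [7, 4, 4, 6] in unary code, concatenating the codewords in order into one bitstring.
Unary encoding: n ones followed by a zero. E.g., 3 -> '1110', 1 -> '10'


Encode each number as n ones followed by a terminating 0:
  7 -> 11111110 (8 bits)
  4 -> 11110 (5 bits)
  4 -> 11110 (5 bits)
  6 -> 1111110 (7 bits)
Total length = 8 + 5 + 5 + 7 = 25 bits.

Unary([7, 4, 4, 6]) = 1111111011110111101111110 (25 bits)


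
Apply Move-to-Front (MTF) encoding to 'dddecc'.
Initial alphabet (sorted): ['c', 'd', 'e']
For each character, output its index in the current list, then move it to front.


MTF encoding:
'd': index 1 in ['c', 'd', 'e'] -> ['d', 'c', 'e']
'd': index 0 in ['d', 'c', 'e'] -> ['d', 'c', 'e']
'd': index 0 in ['d', 'c', 'e'] -> ['d', 'c', 'e']
'e': index 2 in ['d', 'c', 'e'] -> ['e', 'd', 'c']
'c': index 2 in ['e', 'd', 'c'] -> ['c', 'e', 'd']
'c': index 0 in ['c', 'e', 'd'] -> ['c', 'e', 'd']


Output: [1, 0, 0, 2, 2, 0]


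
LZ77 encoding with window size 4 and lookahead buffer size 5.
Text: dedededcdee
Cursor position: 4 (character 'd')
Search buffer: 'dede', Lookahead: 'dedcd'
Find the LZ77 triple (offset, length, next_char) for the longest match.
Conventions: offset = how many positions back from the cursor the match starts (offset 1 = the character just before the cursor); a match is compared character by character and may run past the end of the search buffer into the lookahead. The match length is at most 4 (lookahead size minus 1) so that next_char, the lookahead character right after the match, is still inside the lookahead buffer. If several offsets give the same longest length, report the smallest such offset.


Try each offset into the search buffer:
  offset=1 (pos 3, char 'e'): match length 0
  offset=2 (pos 2, char 'd'): match length 3
  offset=3 (pos 1, char 'e'): match length 0
  offset=4 (pos 0, char 'd'): match length 3
Longest match has length 3, found at offsets 2, 4; take the smallest, offset 2.
next_char = character at position 4 + 3 = 7 -> 'c'

Best match: offset=2, length=3 (matching 'ded' starting at position 2)
LZ77 triple: (2, 3, 'c')


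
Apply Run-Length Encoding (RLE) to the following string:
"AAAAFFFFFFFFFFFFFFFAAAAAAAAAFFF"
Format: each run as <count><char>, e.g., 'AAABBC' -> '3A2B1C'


Scanning runs left to right:
  i=0: run of 'A' x 4 -> '4A'
  i=4: run of 'F' x 15 -> '15F'
  i=19: run of 'A' x 9 -> '9A'
  i=28: run of 'F' x 3 -> '3F'

RLE = 4A15F9A3F


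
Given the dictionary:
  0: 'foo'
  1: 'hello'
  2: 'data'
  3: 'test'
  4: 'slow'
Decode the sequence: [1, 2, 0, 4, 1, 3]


Look up each index in the dictionary:
  1 -> 'hello'
  2 -> 'data'
  0 -> 'foo'
  4 -> 'slow'
  1 -> 'hello'
  3 -> 'test'

Decoded: "hello data foo slow hello test"


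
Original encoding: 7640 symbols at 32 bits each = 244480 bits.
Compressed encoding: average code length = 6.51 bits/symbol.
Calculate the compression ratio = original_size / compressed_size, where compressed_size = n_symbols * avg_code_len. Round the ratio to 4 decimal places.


original_size = n_symbols * orig_bits = 7640 * 32 = 244480 bits
compressed_size = n_symbols * avg_code_len = 7640 * 6.51 = 49736.4 bits
ratio = original_size / compressed_size = 244480 / 49736.4 = 4.9155

Compression ratio = 4.9155


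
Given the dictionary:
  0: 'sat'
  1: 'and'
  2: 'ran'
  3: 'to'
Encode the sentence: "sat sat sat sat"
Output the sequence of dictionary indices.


Look up each word in the dictionary:
  'sat' -> 0
  'sat' -> 0
  'sat' -> 0
  'sat' -> 0

Encoded: [0, 0, 0, 0]


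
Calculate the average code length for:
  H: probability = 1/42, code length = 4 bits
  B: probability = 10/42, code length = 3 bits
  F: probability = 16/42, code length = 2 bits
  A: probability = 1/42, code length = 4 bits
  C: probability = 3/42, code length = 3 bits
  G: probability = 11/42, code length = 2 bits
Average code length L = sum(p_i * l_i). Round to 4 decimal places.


Weighted contributions p_i * l_i:
  H: (1/42) * 4 = 4/42
  B: (10/42) * 3 = 30/42
  F: (16/42) * 2 = 32/42
  A: (1/42) * 4 = 4/42
  C: (3/42) * 3 = 9/42
  G: (11/42) * 2 = 22/42
Sum = (4 + 30 + 32 + 4 + 9 + 22)/42 = 101/42

L = 101/42 = 2.4048 bits/symbol


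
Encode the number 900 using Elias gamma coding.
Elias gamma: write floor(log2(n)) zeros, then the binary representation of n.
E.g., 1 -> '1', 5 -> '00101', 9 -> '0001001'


num_bits = floor(log2(900)) + 1 = 10
leading_zeros = num_bits - 1 = 9
binary(900) = 1110000100

Elias gamma(900) = '000000000' + '1110000100' = 0000000001110000100 (19 bits)


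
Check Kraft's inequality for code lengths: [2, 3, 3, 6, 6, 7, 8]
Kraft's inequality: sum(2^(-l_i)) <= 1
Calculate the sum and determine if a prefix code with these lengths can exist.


Sum = 2^(-2) + 2^(-3) + 2^(-3) + 2^(-6) + 2^(-6) + 2^(-7) + 2^(-8)
    = 0.25 + 0.125 + 0.125 + 0.015625 + 0.015625 + 0.0078125 + 0.00390625
    = 139/256 = 0.54296875
Since 0.54296875 <= 1, Kraft's inequality IS satisfied.
A prefix code with these lengths CAN exist.

Kraft sum = 0.54296875. Satisfied.


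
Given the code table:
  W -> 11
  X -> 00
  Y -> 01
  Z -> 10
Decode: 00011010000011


Decoding:
00 -> X
01 -> Y
10 -> Z
10 -> Z
00 -> X
00 -> X
11 -> W


Result: XYZZXXW


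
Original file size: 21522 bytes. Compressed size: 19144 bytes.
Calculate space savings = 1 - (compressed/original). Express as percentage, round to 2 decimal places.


ratio = compressed/original = 19144/21522 = 0.889508
savings = 1 - ratio = 1 - 0.889508 = 0.110492
as a percentage: 0.110492 * 100 = 11.05%

Space savings = 1 - 19144/21522 = 11.05%


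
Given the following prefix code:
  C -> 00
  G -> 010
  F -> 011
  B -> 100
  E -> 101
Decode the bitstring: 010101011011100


Decoding step by step:
Bits 010 -> G
Bits 101 -> E
Bits 011 -> F
Bits 011 -> F
Bits 100 -> B


Decoded message: GEFFB


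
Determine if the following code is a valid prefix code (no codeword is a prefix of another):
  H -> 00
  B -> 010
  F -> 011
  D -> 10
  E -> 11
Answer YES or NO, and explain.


Checking each pair (does one codeword prefix another?):
  H='00' vs B='010': no prefix
  H='00' vs F='011': no prefix
  H='00' vs D='10': no prefix
  H='00' vs E='11': no prefix
  B='010' vs H='00': no prefix
  B='010' vs F='011': no prefix
  B='010' vs D='10': no prefix
  B='010' vs E='11': no prefix
  F='011' vs H='00': no prefix
  F='011' vs B='010': no prefix
  F='011' vs D='10': no prefix
  F='011' vs E='11': no prefix
  D='10' vs H='00': no prefix
  D='10' vs B='010': no prefix
  D='10' vs F='011': no prefix
  D='10' vs E='11': no prefix
  E='11' vs H='00': no prefix
  E='11' vs B='010': no prefix
  E='11' vs F='011': no prefix
  E='11' vs D='10': no prefix
No violation found over all pairs.

YES -- this is a valid prefix code. No codeword is a prefix of any other codeword.


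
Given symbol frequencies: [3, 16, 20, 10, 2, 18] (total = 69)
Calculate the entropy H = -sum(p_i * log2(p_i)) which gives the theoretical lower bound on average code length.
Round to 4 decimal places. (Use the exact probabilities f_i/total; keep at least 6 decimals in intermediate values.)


Per-symbol terms -p_i * log2(p_i) with p_i = f_i/69:
  p = 3/69 = 0.043478: log2(p) = -4.523562, -p*log2(p) = 0.196677
  p = 16/69 = 0.231884: log2(p) = -2.108524, -p*log2(p) = 0.488933
  p = 20/69 = 0.289855: log2(p) = -1.786596, -p*log2(p) = 0.517854
  p = 10/69 = 0.144928: log2(p) = -2.786596, -p*log2(p) = 0.403855
  p = 2/69 = 0.028986: log2(p) = -5.108524, -p*log2(p) = 0.148073
  p = 18/69 = 0.260870: log2(p) = -1.938599, -p*log2(p) = 0.505722
H = 0.196677 + 0.488933 + 0.517854 + 0.403855 + 0.148073 + 0.505722 = 2.261114

H = 2.2611 bits/symbol


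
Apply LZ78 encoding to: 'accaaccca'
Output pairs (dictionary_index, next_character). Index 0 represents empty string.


LZ78 encoding steps:
Dictionary: {0: ''}
Step 1: w='' (idx 0), next='a' -> output (0, 'a'), add 'a' as idx 1
Step 2: w='' (idx 0), next='c' -> output (0, 'c'), add 'c' as idx 2
Step 3: w='c' (idx 2), next='a' -> output (2, 'a'), add 'ca' as idx 3
Step 4: w='a' (idx 1), next='c' -> output (1, 'c'), add 'ac' as idx 4
Step 5: w='c' (idx 2), next='c' -> output (2, 'c'), add 'cc' as idx 5
Step 6: w='a' (idx 1), end of input -> output (1, '')


Encoded: [(0, 'a'), (0, 'c'), (2, 'a'), (1, 'c'), (2, 'c'), (1, '')]


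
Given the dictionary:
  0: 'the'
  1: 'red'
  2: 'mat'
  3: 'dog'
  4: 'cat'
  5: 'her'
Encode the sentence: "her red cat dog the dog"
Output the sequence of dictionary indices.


Look up each word in the dictionary:
  'her' -> 5
  'red' -> 1
  'cat' -> 4
  'dog' -> 3
  'the' -> 0
  'dog' -> 3

Encoded: [5, 1, 4, 3, 0, 3]


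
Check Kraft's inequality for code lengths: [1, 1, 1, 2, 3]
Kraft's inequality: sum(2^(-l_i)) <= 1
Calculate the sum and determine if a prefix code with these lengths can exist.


Sum = 2^(-1) + 2^(-1) + 2^(-1) + 2^(-2) + 2^(-3)
    = 0.5 + 0.5 + 0.5 + 0.25 + 0.125
    = 15/8 = 1.875
Since 1.875 > 1, Kraft's inequality is NOT satisfied.
A prefix code with these lengths CANNOT exist.

Kraft sum = 1.875. Not satisfied.


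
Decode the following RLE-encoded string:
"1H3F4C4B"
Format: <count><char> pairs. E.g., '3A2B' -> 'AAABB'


Expanding each <count><char> pair:
  1H -> 'H'
  3F -> 'FFF'
  4C -> 'CCCC'
  4B -> 'BBBB'

Decoded = HFFFCCCCBBBB


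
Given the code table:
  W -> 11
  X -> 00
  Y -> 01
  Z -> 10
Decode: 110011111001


Decoding:
11 -> W
00 -> X
11 -> W
11 -> W
10 -> Z
01 -> Y


Result: WXWWZY


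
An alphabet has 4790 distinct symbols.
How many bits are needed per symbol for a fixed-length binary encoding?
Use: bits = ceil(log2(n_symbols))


log2(4790) = 12.2258
Bracket: 2^12 = 4096 < 4790 <= 2^13 = 8192
So ceil(log2(4790)) = 13

bits = ceil(log2(4790)) = ceil(12.2258) = 13 bits


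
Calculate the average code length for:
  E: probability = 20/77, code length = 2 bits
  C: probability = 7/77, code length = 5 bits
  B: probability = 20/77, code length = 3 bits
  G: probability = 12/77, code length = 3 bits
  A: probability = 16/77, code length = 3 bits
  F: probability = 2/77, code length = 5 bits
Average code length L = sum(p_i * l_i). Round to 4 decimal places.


Weighted contributions p_i * l_i:
  E: (20/77) * 2 = 40/77
  C: (7/77) * 5 = 35/77
  B: (20/77) * 3 = 60/77
  G: (12/77) * 3 = 36/77
  A: (16/77) * 3 = 48/77
  F: (2/77) * 5 = 10/77
Sum = (40 + 35 + 60 + 36 + 48 + 10)/77 = 229/77

L = 229/77 = 2.9740 bits/symbol


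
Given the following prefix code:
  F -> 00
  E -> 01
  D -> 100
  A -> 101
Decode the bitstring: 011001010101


Decoding step by step:
Bits 01 -> E
Bits 100 -> D
Bits 101 -> A
Bits 01 -> E
Bits 01 -> E


Decoded message: EDAEE


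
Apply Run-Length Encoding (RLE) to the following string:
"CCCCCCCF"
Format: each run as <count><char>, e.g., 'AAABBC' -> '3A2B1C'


Scanning runs left to right:
  i=0: run of 'C' x 7 -> '7C'
  i=7: run of 'F' x 1 -> '1F'

RLE = 7C1F


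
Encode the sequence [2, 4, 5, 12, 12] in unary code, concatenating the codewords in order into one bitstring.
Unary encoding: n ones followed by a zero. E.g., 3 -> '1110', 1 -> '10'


Encode each number as n ones followed by a terminating 0:
  2 -> 110 (3 bits)
  4 -> 11110 (5 bits)
  5 -> 111110 (6 bits)
  12 -> 1111111111110 (13 bits)
  12 -> 1111111111110 (13 bits)
Total length = 3 + 5 + 6 + 13 + 13 = 40 bits.

Unary([2, 4, 5, 12, 12]) = 1101111011111011111111111101111111111110 (40 bits)


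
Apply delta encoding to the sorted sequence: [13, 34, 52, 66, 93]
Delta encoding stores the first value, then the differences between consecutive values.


First value: 13
Deltas:
  34 - 13 = 21
  52 - 34 = 18
  66 - 52 = 14
  93 - 66 = 27


Delta encoded: [13, 21, 18, 14, 27]


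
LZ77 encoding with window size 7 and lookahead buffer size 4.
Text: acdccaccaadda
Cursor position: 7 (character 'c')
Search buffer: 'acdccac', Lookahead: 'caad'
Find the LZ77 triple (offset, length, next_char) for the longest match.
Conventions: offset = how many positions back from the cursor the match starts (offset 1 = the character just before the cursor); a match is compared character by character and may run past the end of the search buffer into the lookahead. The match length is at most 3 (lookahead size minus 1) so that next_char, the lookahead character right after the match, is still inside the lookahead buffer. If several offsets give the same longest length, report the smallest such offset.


Try each offset into the search buffer:
  offset=1 (pos 6, char 'c'): match length 1
  offset=2 (pos 5, char 'a'): match length 0
  offset=3 (pos 4, char 'c'): match length 2
  offset=4 (pos 3, char 'c'): match length 1
  offset=5 (pos 2, char 'd'): match length 0
  offset=6 (pos 1, char 'c'): match length 1
  offset=7 (pos 0, char 'a'): match length 0
Longest match has length 2 at offset 3.
next_char = character at position 7 + 2 = 9 -> 'a'

Best match: offset=3, length=2 (matching 'ca' starting at position 4)
LZ77 triple: (3, 2, 'a')


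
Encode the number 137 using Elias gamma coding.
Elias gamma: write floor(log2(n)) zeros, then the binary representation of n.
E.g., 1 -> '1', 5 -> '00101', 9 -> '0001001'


num_bits = floor(log2(137)) + 1 = 8
leading_zeros = num_bits - 1 = 7
binary(137) = 10001001

Elias gamma(137) = '0000000' + '10001001' = 000000010001001 (15 bits)


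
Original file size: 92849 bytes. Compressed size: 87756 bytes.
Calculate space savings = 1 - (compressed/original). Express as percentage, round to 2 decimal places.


ratio = compressed/original = 87756/92849 = 0.945147
savings = 1 - ratio = 1 - 0.945147 = 0.054853
as a percentage: 0.054853 * 100 = 5.49%

Space savings = 1 - 87756/92849 = 5.49%


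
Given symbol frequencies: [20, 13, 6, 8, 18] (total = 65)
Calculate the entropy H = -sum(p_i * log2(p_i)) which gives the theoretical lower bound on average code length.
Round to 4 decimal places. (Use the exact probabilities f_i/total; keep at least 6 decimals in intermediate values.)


Per-symbol terms -p_i * log2(p_i) with p_i = f_i/65:
  p = 20/65 = 0.307692: log2(p) = -1.700440, -p*log2(p) = 0.523212
  p = 13/65 = 0.200000: log2(p) = -2.321928, -p*log2(p) = 0.464386
  p = 6/65 = 0.092308: log2(p) = -3.437405, -p*log2(p) = 0.317299
  p = 8/65 = 0.123077: log2(p) = -3.022368, -p*log2(p) = 0.371984
  p = 18/65 = 0.276923: log2(p) = -1.852443, -p*log2(p) = 0.512984
H = 0.523212 + 0.464386 + 0.317299 + 0.371984 + 0.512984 = 2.189865

H = 2.1899 bits/symbol


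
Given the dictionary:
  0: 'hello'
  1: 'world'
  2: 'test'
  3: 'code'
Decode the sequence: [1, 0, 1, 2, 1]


Look up each index in the dictionary:
  1 -> 'world'
  0 -> 'hello'
  1 -> 'world'
  2 -> 'test'
  1 -> 'world'

Decoded: "world hello world test world"


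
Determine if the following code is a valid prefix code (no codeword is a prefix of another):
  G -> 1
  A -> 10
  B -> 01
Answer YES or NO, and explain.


Checking each pair (does one codeword prefix another?):
  G='1' vs A='10': prefix -- VIOLATION

NO -- this is NOT a valid prefix code. G (1) is a prefix of A (10).


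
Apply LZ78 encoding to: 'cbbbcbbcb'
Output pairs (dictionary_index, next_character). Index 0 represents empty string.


LZ78 encoding steps:
Dictionary: {0: ''}
Step 1: w='' (idx 0), next='c' -> output (0, 'c'), add 'c' as idx 1
Step 2: w='' (idx 0), next='b' -> output (0, 'b'), add 'b' as idx 2
Step 3: w='b' (idx 2), next='b' -> output (2, 'b'), add 'bb' as idx 3
Step 4: w='c' (idx 1), next='b' -> output (1, 'b'), add 'cb' as idx 4
Step 5: w='b' (idx 2), next='c' -> output (2, 'c'), add 'bc' as idx 5
Step 6: w='b' (idx 2), end of input -> output (2, '')


Encoded: [(0, 'c'), (0, 'b'), (2, 'b'), (1, 'b'), (2, 'c'), (2, '')]


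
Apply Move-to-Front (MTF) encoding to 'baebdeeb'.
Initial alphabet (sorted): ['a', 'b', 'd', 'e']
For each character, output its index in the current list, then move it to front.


MTF encoding:
'b': index 1 in ['a', 'b', 'd', 'e'] -> ['b', 'a', 'd', 'e']
'a': index 1 in ['b', 'a', 'd', 'e'] -> ['a', 'b', 'd', 'e']
'e': index 3 in ['a', 'b', 'd', 'e'] -> ['e', 'a', 'b', 'd']
'b': index 2 in ['e', 'a', 'b', 'd'] -> ['b', 'e', 'a', 'd']
'd': index 3 in ['b', 'e', 'a', 'd'] -> ['d', 'b', 'e', 'a']
'e': index 2 in ['d', 'b', 'e', 'a'] -> ['e', 'd', 'b', 'a']
'e': index 0 in ['e', 'd', 'b', 'a'] -> ['e', 'd', 'b', 'a']
'b': index 2 in ['e', 'd', 'b', 'a'] -> ['b', 'e', 'd', 'a']


Output: [1, 1, 3, 2, 3, 2, 0, 2]


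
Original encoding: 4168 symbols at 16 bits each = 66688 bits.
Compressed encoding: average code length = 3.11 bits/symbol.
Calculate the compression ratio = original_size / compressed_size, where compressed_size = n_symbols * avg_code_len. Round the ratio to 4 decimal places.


original_size = n_symbols * orig_bits = 4168 * 16 = 66688 bits
compressed_size = n_symbols * avg_code_len = 4168 * 3.11 = 12962.48 bits
ratio = original_size / compressed_size = 66688 / 12962.48 = 5.1447

Compression ratio = 5.1447


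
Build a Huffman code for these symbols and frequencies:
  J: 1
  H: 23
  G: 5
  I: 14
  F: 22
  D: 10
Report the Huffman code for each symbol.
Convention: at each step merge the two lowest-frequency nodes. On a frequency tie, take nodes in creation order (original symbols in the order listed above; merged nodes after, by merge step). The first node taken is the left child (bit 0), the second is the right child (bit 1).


Huffman tree construction:
Step 1: Merge J(1) + G(5) = 6
Step 2: Merge (J+G)(6) + D(10) = 16
Step 3: Merge I(14) + ((J+G)+D)(16) = 30
Step 4: Merge F(22) + H(23) = 45
Step 5: Merge (I+((J+G)+D))(30) + (F+H)(45) = 75
Read each symbol's code off the tree from the root (left child = 0, right child = 1).

Codes:
  J: 0100 (length 4)
  H: 11 (length 2)
  G: 0101 (length 4)
  I: 00 (length 2)
  F: 10 (length 2)
  D: 011 (length 3)
Average code length: 172/75 = 2.2933 bits/symbol


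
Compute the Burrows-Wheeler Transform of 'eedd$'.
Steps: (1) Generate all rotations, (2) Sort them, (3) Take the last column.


Rotations (sorted):
  0: $eedd -> last char: d
  1: d$eed -> last char: d
  2: dd$ee -> last char: e
  3: edd$e -> last char: e
  4: eedd$ -> last char: $


BWT = ddee$


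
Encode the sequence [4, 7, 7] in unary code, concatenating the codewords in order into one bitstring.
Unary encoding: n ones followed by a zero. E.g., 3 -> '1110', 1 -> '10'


Encode each number as n ones followed by a terminating 0:
  4 -> 11110 (5 bits)
  7 -> 11111110 (8 bits)
  7 -> 11111110 (8 bits)
Total length = 5 + 8 + 8 = 21 bits.

Unary([4, 7, 7]) = 111101111111011111110 (21 bits)


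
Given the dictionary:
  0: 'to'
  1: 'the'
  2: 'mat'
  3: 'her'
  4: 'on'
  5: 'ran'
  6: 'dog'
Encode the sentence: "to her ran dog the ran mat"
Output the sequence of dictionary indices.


Look up each word in the dictionary:
  'to' -> 0
  'her' -> 3
  'ran' -> 5
  'dog' -> 6
  'the' -> 1
  'ran' -> 5
  'mat' -> 2

Encoded: [0, 3, 5, 6, 1, 5, 2]


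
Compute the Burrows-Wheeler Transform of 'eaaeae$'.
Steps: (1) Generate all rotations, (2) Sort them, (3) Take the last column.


Rotations (sorted):
  0: $eaaeae -> last char: e
  1: aaeae$e -> last char: e
  2: ae$eaae -> last char: e
  3: aeae$ea -> last char: a
  4: e$eaaea -> last char: a
  5: eaaeae$ -> last char: $
  6: eae$eaa -> last char: a


BWT = eeeaa$a


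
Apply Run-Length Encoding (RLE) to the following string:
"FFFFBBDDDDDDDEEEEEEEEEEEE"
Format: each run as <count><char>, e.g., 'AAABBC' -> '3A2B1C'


Scanning runs left to right:
  i=0: run of 'F' x 4 -> '4F'
  i=4: run of 'B' x 2 -> '2B'
  i=6: run of 'D' x 7 -> '7D'
  i=13: run of 'E' x 12 -> '12E'

RLE = 4F2B7D12E


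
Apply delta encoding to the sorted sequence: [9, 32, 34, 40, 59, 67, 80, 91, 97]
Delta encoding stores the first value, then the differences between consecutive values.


First value: 9
Deltas:
  32 - 9 = 23
  34 - 32 = 2
  40 - 34 = 6
  59 - 40 = 19
  67 - 59 = 8
  80 - 67 = 13
  91 - 80 = 11
  97 - 91 = 6


Delta encoded: [9, 23, 2, 6, 19, 8, 13, 11, 6]


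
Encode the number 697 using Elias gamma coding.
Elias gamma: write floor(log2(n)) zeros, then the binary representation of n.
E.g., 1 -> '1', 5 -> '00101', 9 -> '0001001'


num_bits = floor(log2(697)) + 1 = 10
leading_zeros = num_bits - 1 = 9
binary(697) = 1010111001

Elias gamma(697) = '000000000' + '1010111001' = 0000000001010111001 (19 bits)


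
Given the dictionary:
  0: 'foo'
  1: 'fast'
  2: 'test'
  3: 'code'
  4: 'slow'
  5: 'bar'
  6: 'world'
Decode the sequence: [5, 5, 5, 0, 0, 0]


Look up each index in the dictionary:
  5 -> 'bar'
  5 -> 'bar'
  5 -> 'bar'
  0 -> 'foo'
  0 -> 'foo'
  0 -> 'foo'

Decoded: "bar bar bar foo foo foo"


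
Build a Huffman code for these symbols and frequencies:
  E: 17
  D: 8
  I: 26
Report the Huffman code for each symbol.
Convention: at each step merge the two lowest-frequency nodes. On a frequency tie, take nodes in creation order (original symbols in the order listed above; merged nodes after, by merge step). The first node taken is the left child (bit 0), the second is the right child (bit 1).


Huffman tree construction:
Step 1: Merge D(8) + E(17) = 25
Step 2: Merge (D+E)(25) + I(26) = 51
Read each symbol's code off the tree from the root (left child = 0, right child = 1).

Codes:
  E: 01 (length 2)
  D: 00 (length 2)
  I: 1 (length 1)
Average code length: 76/51 = 1.4902 bits/symbol


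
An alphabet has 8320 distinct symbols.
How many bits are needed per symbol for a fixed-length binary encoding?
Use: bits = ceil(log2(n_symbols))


log2(8320) = 13.0224
Bracket: 2^13 = 8192 < 8320 <= 2^14 = 16384
So ceil(log2(8320)) = 14

bits = ceil(log2(8320)) = ceil(13.0224) = 14 bits


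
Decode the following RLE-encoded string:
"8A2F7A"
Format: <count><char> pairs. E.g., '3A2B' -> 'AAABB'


Expanding each <count><char> pair:
  8A -> 'AAAAAAAA'
  2F -> 'FF'
  7A -> 'AAAAAAA'

Decoded = AAAAAAAAFFAAAAAAA


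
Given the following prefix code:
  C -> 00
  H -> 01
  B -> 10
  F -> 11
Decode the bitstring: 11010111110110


Decoding step by step:
Bits 11 -> F
Bits 01 -> H
Bits 01 -> H
Bits 11 -> F
Bits 11 -> F
Bits 01 -> H
Bits 10 -> B


Decoded message: FHHFFHB


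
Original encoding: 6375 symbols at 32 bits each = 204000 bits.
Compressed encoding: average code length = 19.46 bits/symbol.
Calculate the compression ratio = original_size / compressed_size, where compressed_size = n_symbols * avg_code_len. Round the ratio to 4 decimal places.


original_size = n_symbols * orig_bits = 6375 * 32 = 204000 bits
compressed_size = n_symbols * avg_code_len = 6375 * 19.46 = 124057.5 bits
ratio = original_size / compressed_size = 204000 / 124057.5 = 1.6444

Compression ratio = 1.6444


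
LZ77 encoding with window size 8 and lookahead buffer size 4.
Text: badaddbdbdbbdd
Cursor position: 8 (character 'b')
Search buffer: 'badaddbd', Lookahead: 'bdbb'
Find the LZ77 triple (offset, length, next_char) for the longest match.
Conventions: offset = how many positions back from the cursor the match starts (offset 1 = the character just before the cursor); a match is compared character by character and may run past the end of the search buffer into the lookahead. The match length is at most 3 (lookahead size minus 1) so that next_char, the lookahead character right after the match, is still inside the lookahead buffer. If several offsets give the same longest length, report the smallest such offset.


Try each offset into the search buffer:
  offset=1 (pos 7, char 'd'): match length 0
  offset=2 (pos 6, char 'b'): match length 3
  offset=3 (pos 5, char 'd'): match length 0
  offset=4 (pos 4, char 'd'): match length 0
  offset=5 (pos 3, char 'a'): match length 0
  offset=6 (pos 2, char 'd'): match length 0
  offset=7 (pos 1, char 'a'): match length 0
  offset=8 (pos 0, char 'b'): match length 1
Longest match has length 3 at offset 2.
next_char = character at position 8 + 3 = 11 -> 'b'

Best match: offset=2, length=3 (matching 'bdb' starting at position 6)
LZ77 triple: (2, 3, 'b')


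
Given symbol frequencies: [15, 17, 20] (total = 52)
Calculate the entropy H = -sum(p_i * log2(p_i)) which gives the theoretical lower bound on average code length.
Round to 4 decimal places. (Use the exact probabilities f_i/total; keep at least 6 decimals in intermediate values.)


Per-symbol terms -p_i * log2(p_i) with p_i = f_i/52:
  p = 15/52 = 0.288462: log2(p) = -1.793549, -p*log2(p) = 0.517370
  p = 17/52 = 0.326923: log2(p) = -1.612977, -p*log2(p) = 0.527319
  p = 20/52 = 0.384615: log2(p) = -1.378512, -p*log2(p) = 0.530197
H = 0.517370 + 0.527319 + 0.530197 = 1.574886

H = 1.5749 bits/symbol


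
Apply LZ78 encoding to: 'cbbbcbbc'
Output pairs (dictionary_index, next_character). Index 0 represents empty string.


LZ78 encoding steps:
Dictionary: {0: ''}
Step 1: w='' (idx 0), next='c' -> output (0, 'c'), add 'c' as idx 1
Step 2: w='' (idx 0), next='b' -> output (0, 'b'), add 'b' as idx 2
Step 3: w='b' (idx 2), next='b' -> output (2, 'b'), add 'bb' as idx 3
Step 4: w='c' (idx 1), next='b' -> output (1, 'b'), add 'cb' as idx 4
Step 5: w='b' (idx 2), next='c' -> output (2, 'c'), add 'bc' as idx 5


Encoded: [(0, 'c'), (0, 'b'), (2, 'b'), (1, 'b'), (2, 'c')]


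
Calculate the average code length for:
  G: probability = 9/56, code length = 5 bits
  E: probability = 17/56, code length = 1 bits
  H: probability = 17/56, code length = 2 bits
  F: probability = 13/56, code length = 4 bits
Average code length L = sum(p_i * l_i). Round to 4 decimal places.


Weighted contributions p_i * l_i:
  G: (9/56) * 5 = 45/56
  E: (17/56) * 1 = 17/56
  H: (17/56) * 2 = 34/56
  F: (13/56) * 4 = 52/56
Sum = (45 + 17 + 34 + 52)/56 = 148/56

L = 148/56 = 2.6429 bits/symbol


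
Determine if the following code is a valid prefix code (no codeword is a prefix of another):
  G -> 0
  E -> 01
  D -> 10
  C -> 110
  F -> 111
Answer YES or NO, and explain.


Checking each pair (does one codeword prefix another?):
  G='0' vs E='01': prefix -- VIOLATION

NO -- this is NOT a valid prefix code. G (0) is a prefix of E (01).


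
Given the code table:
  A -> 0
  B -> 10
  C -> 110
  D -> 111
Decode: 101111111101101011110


Decoding:
10 -> B
111 -> D
111 -> D
110 -> C
110 -> C
10 -> B
111 -> D
10 -> B


Result: BDDCCBDB


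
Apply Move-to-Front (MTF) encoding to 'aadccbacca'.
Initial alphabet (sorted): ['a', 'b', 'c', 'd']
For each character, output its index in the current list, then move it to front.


MTF encoding:
'a': index 0 in ['a', 'b', 'c', 'd'] -> ['a', 'b', 'c', 'd']
'a': index 0 in ['a', 'b', 'c', 'd'] -> ['a', 'b', 'c', 'd']
'd': index 3 in ['a', 'b', 'c', 'd'] -> ['d', 'a', 'b', 'c']
'c': index 3 in ['d', 'a', 'b', 'c'] -> ['c', 'd', 'a', 'b']
'c': index 0 in ['c', 'd', 'a', 'b'] -> ['c', 'd', 'a', 'b']
'b': index 3 in ['c', 'd', 'a', 'b'] -> ['b', 'c', 'd', 'a']
'a': index 3 in ['b', 'c', 'd', 'a'] -> ['a', 'b', 'c', 'd']
'c': index 2 in ['a', 'b', 'c', 'd'] -> ['c', 'a', 'b', 'd']
'c': index 0 in ['c', 'a', 'b', 'd'] -> ['c', 'a', 'b', 'd']
'a': index 1 in ['c', 'a', 'b', 'd'] -> ['a', 'c', 'b', 'd']


Output: [0, 0, 3, 3, 0, 3, 3, 2, 0, 1]


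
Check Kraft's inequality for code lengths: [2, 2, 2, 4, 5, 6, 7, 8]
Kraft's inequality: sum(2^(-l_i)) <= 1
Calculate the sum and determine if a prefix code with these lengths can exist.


Sum = 2^(-2) + 2^(-2) + 2^(-2) + 2^(-4) + 2^(-5) + 2^(-6) + 2^(-7) + 2^(-8)
    = 0.25 + 0.25 + 0.25 + 0.0625 + 0.03125 + 0.015625 + 0.0078125 + 0.00390625
    = 223/256 = 0.87109375
Since 0.87109375 <= 1, Kraft's inequality IS satisfied.
A prefix code with these lengths CAN exist.

Kraft sum = 0.87109375. Satisfied.


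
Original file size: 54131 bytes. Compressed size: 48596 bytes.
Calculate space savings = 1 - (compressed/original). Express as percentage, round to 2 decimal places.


ratio = compressed/original = 48596/54131 = 0.897748
savings = 1 - ratio = 1 - 0.897748 = 0.102252
as a percentage: 0.102252 * 100 = 10.23%

Space savings = 1 - 48596/54131 = 10.23%


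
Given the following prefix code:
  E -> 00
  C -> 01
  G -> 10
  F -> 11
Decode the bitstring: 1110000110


Decoding step by step:
Bits 11 -> F
Bits 10 -> G
Bits 00 -> E
Bits 01 -> C
Bits 10 -> G


Decoded message: FGECG


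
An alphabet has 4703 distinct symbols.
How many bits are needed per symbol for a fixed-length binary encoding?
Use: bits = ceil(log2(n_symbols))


log2(4703) = 12.1994
Bracket: 2^12 = 4096 < 4703 <= 2^13 = 8192
So ceil(log2(4703)) = 13

bits = ceil(log2(4703)) = ceil(12.1994) = 13 bits


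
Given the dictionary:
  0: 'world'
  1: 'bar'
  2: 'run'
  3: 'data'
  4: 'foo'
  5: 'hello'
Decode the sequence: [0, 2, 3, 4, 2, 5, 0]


Look up each index in the dictionary:
  0 -> 'world'
  2 -> 'run'
  3 -> 'data'
  4 -> 'foo'
  2 -> 'run'
  5 -> 'hello'
  0 -> 'world'

Decoded: "world run data foo run hello world"


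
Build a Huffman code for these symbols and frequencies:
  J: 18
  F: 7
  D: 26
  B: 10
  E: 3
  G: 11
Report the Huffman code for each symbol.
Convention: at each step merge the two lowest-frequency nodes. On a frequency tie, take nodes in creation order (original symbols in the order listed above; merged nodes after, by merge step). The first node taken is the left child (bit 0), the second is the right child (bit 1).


Huffman tree construction:
Step 1: Merge E(3) + F(7) = 10
Step 2: Merge B(10) + (E+F)(10) = 20
Step 3: Merge G(11) + J(18) = 29
Step 4: Merge (B+(E+F))(20) + D(26) = 46
Step 5: Merge (G+J)(29) + ((B+(E+F))+D)(46) = 75
Read each symbol's code off the tree from the root (left child = 0, right child = 1).

Codes:
  J: 01 (length 2)
  F: 1011 (length 4)
  D: 11 (length 2)
  B: 100 (length 3)
  E: 1010 (length 4)
  G: 00 (length 2)
Average code length: 180/75 = 2.4000 bits/symbol


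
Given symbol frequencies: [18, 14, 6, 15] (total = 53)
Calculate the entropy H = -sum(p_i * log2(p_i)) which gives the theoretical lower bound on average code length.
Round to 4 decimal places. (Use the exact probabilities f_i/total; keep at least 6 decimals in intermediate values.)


Per-symbol terms -p_i * log2(p_i) with p_i = f_i/53:
  p = 18/53 = 0.339623: log2(p) = -1.557995, -p*log2(p) = 0.529131
  p = 14/53 = 0.264151: log2(p) = -1.920566, -p*log2(p) = 0.507319
  p = 6/53 = 0.113208: log2(p) = -3.142958, -p*log2(p) = 0.355807
  p = 15/53 = 0.283019: log2(p) = -1.821030, -p*log2(p) = 0.515386
H = 0.529131 + 0.507319 + 0.355807 + 0.515386 = 1.907643

H = 1.9076 bits/symbol


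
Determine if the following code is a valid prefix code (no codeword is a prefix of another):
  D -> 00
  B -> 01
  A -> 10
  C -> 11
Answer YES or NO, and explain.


Checking each pair (does one codeword prefix another?):
  D='00' vs B='01': no prefix
  D='00' vs A='10': no prefix
  D='00' vs C='11': no prefix
  B='01' vs D='00': no prefix
  B='01' vs A='10': no prefix
  B='01' vs C='11': no prefix
  A='10' vs D='00': no prefix
  A='10' vs B='01': no prefix
  A='10' vs C='11': no prefix
  C='11' vs D='00': no prefix
  C='11' vs B='01': no prefix
  C='11' vs A='10': no prefix
No violation found over all pairs.

YES -- this is a valid prefix code. No codeword is a prefix of any other codeword.


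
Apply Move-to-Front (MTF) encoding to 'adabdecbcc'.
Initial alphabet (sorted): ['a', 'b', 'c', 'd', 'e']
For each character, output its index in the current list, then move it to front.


MTF encoding:
'a': index 0 in ['a', 'b', 'c', 'd', 'e'] -> ['a', 'b', 'c', 'd', 'e']
'd': index 3 in ['a', 'b', 'c', 'd', 'e'] -> ['d', 'a', 'b', 'c', 'e']
'a': index 1 in ['d', 'a', 'b', 'c', 'e'] -> ['a', 'd', 'b', 'c', 'e']
'b': index 2 in ['a', 'd', 'b', 'c', 'e'] -> ['b', 'a', 'd', 'c', 'e']
'd': index 2 in ['b', 'a', 'd', 'c', 'e'] -> ['d', 'b', 'a', 'c', 'e']
'e': index 4 in ['d', 'b', 'a', 'c', 'e'] -> ['e', 'd', 'b', 'a', 'c']
'c': index 4 in ['e', 'd', 'b', 'a', 'c'] -> ['c', 'e', 'd', 'b', 'a']
'b': index 3 in ['c', 'e', 'd', 'b', 'a'] -> ['b', 'c', 'e', 'd', 'a']
'c': index 1 in ['b', 'c', 'e', 'd', 'a'] -> ['c', 'b', 'e', 'd', 'a']
'c': index 0 in ['c', 'b', 'e', 'd', 'a'] -> ['c', 'b', 'e', 'd', 'a']


Output: [0, 3, 1, 2, 2, 4, 4, 3, 1, 0]


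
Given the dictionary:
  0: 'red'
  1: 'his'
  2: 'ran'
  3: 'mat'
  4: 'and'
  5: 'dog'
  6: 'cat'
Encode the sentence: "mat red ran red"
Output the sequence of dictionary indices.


Look up each word in the dictionary:
  'mat' -> 3
  'red' -> 0
  'ran' -> 2
  'red' -> 0

Encoded: [3, 0, 2, 0]


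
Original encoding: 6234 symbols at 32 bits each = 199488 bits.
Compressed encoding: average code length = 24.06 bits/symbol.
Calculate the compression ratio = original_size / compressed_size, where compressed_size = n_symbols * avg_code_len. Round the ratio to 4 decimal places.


original_size = n_symbols * orig_bits = 6234 * 32 = 199488 bits
compressed_size = n_symbols * avg_code_len = 6234 * 24.06 = 149990.04 bits
ratio = original_size / compressed_size = 199488 / 149990.04 = 1.33

Compression ratio = 1.33


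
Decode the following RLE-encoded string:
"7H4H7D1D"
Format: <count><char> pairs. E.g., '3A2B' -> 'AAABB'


Expanding each <count><char> pair:
  7H -> 'HHHHHHH'
  4H -> 'HHHH'
  7D -> 'DDDDDDD'
  1D -> 'D'

Decoded = HHHHHHHHHHHDDDDDDDD


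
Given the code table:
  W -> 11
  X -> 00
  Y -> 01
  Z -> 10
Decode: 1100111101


Decoding:
11 -> W
00 -> X
11 -> W
11 -> W
01 -> Y


Result: WXWWY


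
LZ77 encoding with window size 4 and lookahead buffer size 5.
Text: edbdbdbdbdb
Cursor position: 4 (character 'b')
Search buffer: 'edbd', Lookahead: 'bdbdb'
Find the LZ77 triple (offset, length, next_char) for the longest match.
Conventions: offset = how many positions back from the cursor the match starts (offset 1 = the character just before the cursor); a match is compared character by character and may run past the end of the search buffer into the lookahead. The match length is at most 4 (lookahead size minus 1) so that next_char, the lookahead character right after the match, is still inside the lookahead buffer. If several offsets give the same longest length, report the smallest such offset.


Try each offset into the search buffer:
  offset=1 (pos 3, char 'd'): match length 0
  offset=2 (pos 2, char 'b'): match length 4
  offset=3 (pos 1, char 'd'): match length 0
  offset=4 (pos 0, char 'e'): match length 0
Longest match has length 4 at offset 2.
next_char = character at position 4 + 4 = 8 -> 'b'

Best match: offset=2, length=4 (matching 'bdbd' starting at position 2)
LZ77 triple: (2, 4, 'b')


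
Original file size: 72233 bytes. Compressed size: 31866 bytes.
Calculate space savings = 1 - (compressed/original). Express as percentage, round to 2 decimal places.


ratio = compressed/original = 31866/72233 = 0.441156
savings = 1 - ratio = 1 - 0.441156 = 0.558844
as a percentage: 0.558844 * 100 = 55.88%

Space savings = 1 - 31866/72233 = 55.88%


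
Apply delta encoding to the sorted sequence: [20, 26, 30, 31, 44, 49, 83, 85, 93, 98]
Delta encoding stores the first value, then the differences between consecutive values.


First value: 20
Deltas:
  26 - 20 = 6
  30 - 26 = 4
  31 - 30 = 1
  44 - 31 = 13
  49 - 44 = 5
  83 - 49 = 34
  85 - 83 = 2
  93 - 85 = 8
  98 - 93 = 5


Delta encoded: [20, 6, 4, 1, 13, 5, 34, 2, 8, 5]


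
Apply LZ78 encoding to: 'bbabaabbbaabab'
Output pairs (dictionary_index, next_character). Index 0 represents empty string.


LZ78 encoding steps:
Dictionary: {0: ''}
Step 1: w='' (idx 0), next='b' -> output (0, 'b'), add 'b' as idx 1
Step 2: w='b' (idx 1), next='a' -> output (1, 'a'), add 'ba' as idx 2
Step 3: w='ba' (idx 2), next='a' -> output (2, 'a'), add 'baa' as idx 3
Step 4: w='b' (idx 1), next='b' -> output (1, 'b'), add 'bb' as idx 4
Step 5: w='baa' (idx 3), next='b' -> output (3, 'b'), add 'baab' as idx 5
Step 6: w='' (idx 0), next='a' -> output (0, 'a'), add 'a' as idx 6
Step 7: w='b' (idx 1), end of input -> output (1, '')


Encoded: [(0, 'b'), (1, 'a'), (2, 'a'), (1, 'b'), (3, 'b'), (0, 'a'), (1, '')]


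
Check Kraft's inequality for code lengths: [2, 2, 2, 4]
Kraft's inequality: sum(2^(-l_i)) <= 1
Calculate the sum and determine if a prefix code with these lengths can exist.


Sum = 2^(-2) + 2^(-2) + 2^(-2) + 2^(-4)
    = 0.25 + 0.25 + 0.25 + 0.0625
    = 13/16 = 0.8125
Since 0.8125 <= 1, Kraft's inequality IS satisfied.
A prefix code with these lengths CAN exist.

Kraft sum = 0.8125. Satisfied.


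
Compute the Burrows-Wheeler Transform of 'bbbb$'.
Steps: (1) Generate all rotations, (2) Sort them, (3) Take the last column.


Rotations (sorted):
  0: $bbbb -> last char: b
  1: b$bbb -> last char: b
  2: bb$bb -> last char: b
  3: bbb$b -> last char: b
  4: bbbb$ -> last char: $


BWT = bbbb$


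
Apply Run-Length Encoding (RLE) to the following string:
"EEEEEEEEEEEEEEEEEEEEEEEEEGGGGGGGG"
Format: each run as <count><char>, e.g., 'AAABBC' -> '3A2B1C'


Scanning runs left to right:
  i=0: run of 'E' x 25 -> '25E'
  i=25: run of 'G' x 8 -> '8G'

RLE = 25E8G


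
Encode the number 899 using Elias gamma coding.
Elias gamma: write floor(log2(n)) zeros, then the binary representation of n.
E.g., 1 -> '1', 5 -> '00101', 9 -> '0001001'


num_bits = floor(log2(899)) + 1 = 10
leading_zeros = num_bits - 1 = 9
binary(899) = 1110000011

Elias gamma(899) = '000000000' + '1110000011' = 0000000001110000011 (19 bits)


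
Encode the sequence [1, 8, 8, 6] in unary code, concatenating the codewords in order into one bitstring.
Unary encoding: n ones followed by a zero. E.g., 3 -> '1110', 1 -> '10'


Encode each number as n ones followed by a terminating 0:
  1 -> 10 (2 bits)
  8 -> 111111110 (9 bits)
  8 -> 111111110 (9 bits)
  6 -> 1111110 (7 bits)
Total length = 2 + 9 + 9 + 7 = 27 bits.

Unary([1, 8, 8, 6]) = 101111111101111111101111110 (27 bits)


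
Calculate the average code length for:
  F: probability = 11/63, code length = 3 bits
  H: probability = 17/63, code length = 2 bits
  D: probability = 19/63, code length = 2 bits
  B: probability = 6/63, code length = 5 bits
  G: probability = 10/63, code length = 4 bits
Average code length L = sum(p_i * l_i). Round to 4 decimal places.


Weighted contributions p_i * l_i:
  F: (11/63) * 3 = 33/63
  H: (17/63) * 2 = 34/63
  D: (19/63) * 2 = 38/63
  B: (6/63) * 5 = 30/63
  G: (10/63) * 4 = 40/63
Sum = (33 + 34 + 38 + 30 + 40)/63 = 175/63

L = 175/63 = 2.7778 bits/symbol


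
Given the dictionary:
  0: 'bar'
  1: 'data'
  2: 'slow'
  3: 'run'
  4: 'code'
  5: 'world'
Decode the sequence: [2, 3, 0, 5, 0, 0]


Look up each index in the dictionary:
  2 -> 'slow'
  3 -> 'run'
  0 -> 'bar'
  5 -> 'world'
  0 -> 'bar'
  0 -> 'bar'

Decoded: "slow run bar world bar bar"


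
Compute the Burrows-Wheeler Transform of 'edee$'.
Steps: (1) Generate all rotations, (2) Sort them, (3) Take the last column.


Rotations (sorted):
  0: $edee -> last char: e
  1: dee$e -> last char: e
  2: e$ede -> last char: e
  3: edee$ -> last char: $
  4: ee$ed -> last char: d


BWT = eee$d


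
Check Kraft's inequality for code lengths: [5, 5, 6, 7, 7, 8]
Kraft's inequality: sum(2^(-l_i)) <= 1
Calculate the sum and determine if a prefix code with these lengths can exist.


Sum = 2^(-5) + 2^(-5) + 2^(-6) + 2^(-7) + 2^(-7) + 2^(-8)
    = 0.03125 + 0.03125 + 0.015625 + 0.0078125 + 0.0078125 + 0.00390625
    = 25/256 = 0.09765625
Since 0.09765625 <= 1, Kraft's inequality IS satisfied.
A prefix code with these lengths CAN exist.

Kraft sum = 0.09765625. Satisfied.
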